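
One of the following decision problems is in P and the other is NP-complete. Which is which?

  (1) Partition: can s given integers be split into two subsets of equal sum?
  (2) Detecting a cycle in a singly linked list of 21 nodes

(1) is NP-complete: Subset Sum reduces to it (one of Karp's 21 NP-complete problems).
(2) is P: Floyd's tortoise-and-hare runs in O(n) time, O(1) space.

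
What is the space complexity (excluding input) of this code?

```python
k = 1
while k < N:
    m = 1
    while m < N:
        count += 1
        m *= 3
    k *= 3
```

Space complexity: O(1).
Only a constant amount of auxiliary storage is used; nothing grows with n.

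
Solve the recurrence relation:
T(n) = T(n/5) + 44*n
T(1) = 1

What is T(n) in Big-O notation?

Geometric series: 44*n*(1 + 1/5 + 1/5^2 + ...) = O(n). T(n) = O(n).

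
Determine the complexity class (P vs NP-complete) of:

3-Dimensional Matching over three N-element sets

This problem is NP-complete: one of Karp's 21 NP-complete problems.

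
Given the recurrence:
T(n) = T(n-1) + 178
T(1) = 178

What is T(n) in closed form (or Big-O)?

Unrolling: T(n) = T(n-1) + 178 = T(n-2) + 2*178 = ... = T(1) + (n-1)*178 = 178 + (n-1)*178 = 178n.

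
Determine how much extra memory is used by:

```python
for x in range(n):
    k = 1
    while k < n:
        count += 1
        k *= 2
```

Space complexity: O(1).
Only a constant amount of auxiliary storage is used; nothing grows with n.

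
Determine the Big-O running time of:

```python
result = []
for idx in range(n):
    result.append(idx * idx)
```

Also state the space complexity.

Time complexity: O(n).
Space complexity: O(n).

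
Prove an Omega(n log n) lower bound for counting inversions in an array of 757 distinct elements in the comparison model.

Decision-tree argument: at any leaf, the comparisons made (with transitivity) must totally order all 757 elements -- otherwise some pair (i,j) is unordered, and an adversary can present two inputs agreeing on every comparison made but with that pair flipped, changing the inversion count by 1, so the leaf's output is wrong on one of them. Hence the tree has >= 757! leaves and height >= log_2(757!) = Omega(n log n). Modified merge sort achieves O(n log n).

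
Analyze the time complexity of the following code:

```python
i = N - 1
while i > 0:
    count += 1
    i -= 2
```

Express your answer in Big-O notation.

Time complexity: O(n).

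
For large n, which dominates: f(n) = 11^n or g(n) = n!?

g(n) = n! grows faster: n!/11^n -> infinity by Stirling.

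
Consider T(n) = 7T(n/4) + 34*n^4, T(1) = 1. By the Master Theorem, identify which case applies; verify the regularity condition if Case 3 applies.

a=7, b=4, f(n)=34*n^4.
log_4(7) = 1.404 < 4.
f(n) = Omega(n^(1.404+epsilon)) for some epsilon > 0, so Case 3 is the candidate.
Regularity: a*f(n/b) = 7*34*(n/4)^4 = (7/256)*34*n^4 <= c*f(n) with c = 7/256 < 1. Satisfied.
Case 3: T(n) = Theta(n^4).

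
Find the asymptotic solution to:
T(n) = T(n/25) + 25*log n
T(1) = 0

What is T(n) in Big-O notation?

Each of the log_25(n) levels adds O(log n). T(n) = O(log^2 n).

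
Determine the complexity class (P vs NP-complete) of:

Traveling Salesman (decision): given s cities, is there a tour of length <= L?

This problem is NP-complete: reduces from Hamiltonian Cycle.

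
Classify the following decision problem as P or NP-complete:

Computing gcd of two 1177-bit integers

This problem is in P: the Euclidean algorithm runs in polynomial time in the bit-length.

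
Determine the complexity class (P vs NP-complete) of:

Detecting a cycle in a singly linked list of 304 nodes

This problem is in P: Floyd's tortoise-and-hare runs in O(n) time, O(1) space.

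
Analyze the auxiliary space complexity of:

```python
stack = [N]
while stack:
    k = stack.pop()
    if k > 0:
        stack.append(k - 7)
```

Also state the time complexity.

Space complexity: O(1).
Only a constant amount of auxiliary storage is used; nothing grows with n.
Time complexity: O(n).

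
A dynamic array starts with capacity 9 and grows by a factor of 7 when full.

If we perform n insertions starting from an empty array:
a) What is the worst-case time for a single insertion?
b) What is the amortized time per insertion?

(a) Worst-case single insertion: O(n) -- when the array is full at capacity c, the resize copies all c elements, and c can be Theta(n).
(b) Resizes happen at sizes 9, 63, 441, ... Total copy cost for n insertions: 9 + 63 + ... = O(n) (geometric series with ratio 1/7). Amortized cost per insertion: O(n)/n = O(1).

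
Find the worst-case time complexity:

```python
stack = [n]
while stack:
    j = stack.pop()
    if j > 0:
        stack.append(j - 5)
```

Time complexity: O(n).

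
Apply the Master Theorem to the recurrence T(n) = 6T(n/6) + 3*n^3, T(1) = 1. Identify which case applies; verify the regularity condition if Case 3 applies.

a=6, b=6, f(n)=3*n^3.
log_6(6) = 1 < 3.
f(n) = Omega(n^(1+epsilon)) for some epsilon > 0, so Case 3 is the candidate.
Regularity: a*f(n/b) = 6*3*(n/6)^3 = (6/216)*3*n^3 <= c*f(n) with c = 6/216 < 1. Satisfied.
Case 3: T(n) = Theta(n^3).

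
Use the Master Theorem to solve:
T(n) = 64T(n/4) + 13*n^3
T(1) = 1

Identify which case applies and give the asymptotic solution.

a=64, b=4, f(n)=13*n^3.
log_4(64) = 3, so n^(log_b(a)) = n^3.
f(n) = Theta(n^3), so Case 2 applies.
T(n) = Theta(n^3 log n).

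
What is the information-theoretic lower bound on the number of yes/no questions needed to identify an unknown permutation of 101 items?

There are 101! = 9425947759838359420851623124482936749562312794702543768327889353416977599316221476503087861591808346911623490003549599583369706302603264000000000000000000000000 permutations. Each yes/no question gives at most 1 bit, so at least ceil(log_2(9425947759838359420851623124482936749562312794702543768327889353416977599316221476503087861591808346911623490003549599583369706302603264000000000000000000000000)) = 532 questions are needed.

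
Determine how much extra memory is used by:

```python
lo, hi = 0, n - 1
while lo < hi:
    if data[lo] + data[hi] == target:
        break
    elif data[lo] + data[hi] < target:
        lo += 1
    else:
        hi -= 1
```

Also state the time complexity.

Space complexity: O(1).
Only a constant amount of auxiliary storage is used; nothing grows with n.
Time complexity: O(n).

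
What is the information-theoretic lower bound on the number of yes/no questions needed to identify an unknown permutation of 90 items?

There are 90! = 1485715964481761497309522733620825737885569961284688766942216863704985393094065876545992131370884059645617234469978112000000000000000000000 permutations. Each yes/no question gives at most 1 bit, so at least ceil(log_2(1485715964481761497309522733620825737885569961284688766942216863704985393094065876545992131370884059645617234469978112000000000000000000000)) = 459 questions are needed.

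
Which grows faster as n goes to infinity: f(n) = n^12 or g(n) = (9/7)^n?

g(n) = (9/7)^n grows faster: (9/7)^n is exponential with base 9/7 > 1, dominating every polynomial.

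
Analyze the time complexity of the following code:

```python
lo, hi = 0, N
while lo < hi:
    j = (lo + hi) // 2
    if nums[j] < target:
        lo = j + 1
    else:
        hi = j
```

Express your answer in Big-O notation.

Time complexity: O(log n).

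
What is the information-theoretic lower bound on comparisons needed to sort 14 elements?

There are 14! = 87178291200 possible orderings. Each comparison gives 1 bit. We need at least ceil(log_2(87178291200)) = 37 comparisons.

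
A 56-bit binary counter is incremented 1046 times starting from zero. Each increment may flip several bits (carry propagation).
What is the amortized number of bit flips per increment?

Bit i flips on every 2^i-th increment, so over 1046 increments bit i flips floor(1046/2^i) times. Summing over i: total flips < 2 * 1046. Amortized: < 2 = O(1) per increment.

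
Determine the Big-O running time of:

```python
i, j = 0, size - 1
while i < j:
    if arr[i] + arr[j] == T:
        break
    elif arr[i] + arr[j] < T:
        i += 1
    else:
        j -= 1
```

Time complexity: O(n).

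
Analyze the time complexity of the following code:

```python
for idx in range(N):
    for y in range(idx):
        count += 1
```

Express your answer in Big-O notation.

Time complexity: O(n^2).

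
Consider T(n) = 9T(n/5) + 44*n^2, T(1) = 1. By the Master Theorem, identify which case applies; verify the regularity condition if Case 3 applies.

a=9, b=5, f(n)=44*n^2.
log_5(9) = 1.365 < 2.
f(n) = Omega(n^(1.365+epsilon)) for some epsilon > 0, so Case 3 is the candidate.
Regularity: a*f(n/b) = 9*44*(n/5)^2 = (9/25)*44*n^2 <= c*f(n) with c = 9/25 < 1. Satisfied.
Case 3: T(n) = Theta(n^2).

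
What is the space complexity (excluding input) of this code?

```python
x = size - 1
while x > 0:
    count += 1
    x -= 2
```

Space complexity: O(1).
Only a constant amount of auxiliary storage is used; nothing grows with n.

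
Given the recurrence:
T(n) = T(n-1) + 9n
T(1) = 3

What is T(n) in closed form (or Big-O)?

Unrolling: T(n) = 3 + 9*(2 + 3 + ... + n) = 3 + 9*(n(n+1)/2 - 1) = O(n^2).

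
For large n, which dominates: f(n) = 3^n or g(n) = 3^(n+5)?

f(n) = 3^n and g(n) = 3^(n+5) are Theta of each other: 3^(n+5) = 3^5 * 3^n = Theta(3^n).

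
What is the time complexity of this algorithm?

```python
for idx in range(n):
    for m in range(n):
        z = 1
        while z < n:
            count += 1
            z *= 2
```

Time complexity: O(n^2 log n).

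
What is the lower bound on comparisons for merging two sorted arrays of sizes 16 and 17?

Adversary argument: with sizes 16 and 17 (differing by at most 1), interleave the two arrays so that every consecutive pair in the output comes from different inputs. Then each of the 32 adjacent output pairs must be directly compared, or the algorithm cannot determine their relative order. So 32 comparisons are necessary; standard merge achieves this.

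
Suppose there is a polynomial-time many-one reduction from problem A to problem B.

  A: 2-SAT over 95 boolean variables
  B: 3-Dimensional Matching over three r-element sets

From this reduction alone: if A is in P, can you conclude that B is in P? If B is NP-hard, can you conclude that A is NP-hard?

A poly-time reduction A <=_p B transfers tractability DOWN (B easy => A easy) and hardness UP (A hard => B hard), not the reverse.
From A in P, the reduction alone does NOT give B in P: any problem in P trivially reduces to SAT, yet SAT is not known to be in P.
From B NP-hard, the reduction alone does NOT give A NP-hard: again, easy problems reduce to hard ones.
(Here in fact A is P and B is NP-complete.)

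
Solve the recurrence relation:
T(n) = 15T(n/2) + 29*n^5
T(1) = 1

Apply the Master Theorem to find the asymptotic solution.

a=15, b=2, f(n)=29*n^5. log_2(15) = 3.907 < 5. Case 3: T(n) = O(n^5).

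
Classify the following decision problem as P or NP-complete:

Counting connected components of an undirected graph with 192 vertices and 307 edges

This problem is in P: BFS/DFS visits each vertex and edge once: O(V+E).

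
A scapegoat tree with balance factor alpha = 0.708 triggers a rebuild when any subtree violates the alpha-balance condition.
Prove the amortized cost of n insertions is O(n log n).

Define potential Phi = c * sum of |size(left(v)) - size(right(v))| over all nodes. An insertion at depth d costs O(d) = O(log n) and increases Phi by O(log n). When a rebuild of subtree of size s occurs, it costs O(s) but reduces Phi by Omega(s). With alpha = 0.708, between rebuilds Omega(s) insertions must occur. Amortized cost per insertion: O(log n).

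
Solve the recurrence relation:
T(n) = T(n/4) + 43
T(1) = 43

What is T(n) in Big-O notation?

Each step divides n by 4 and adds 43. After log_4(n) steps, T(n) = O(log n).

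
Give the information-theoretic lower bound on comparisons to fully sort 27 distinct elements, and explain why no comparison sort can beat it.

A comparison sort is a binary decision tree whose leaves are the 27! = 10888869450418352160768000000 possible output permutations. A binary tree with L leaves has height >= ceil(log_2(L)). So any comparison sort needs >= ceil(log_2(27!)) = 94 comparisons in the worst case.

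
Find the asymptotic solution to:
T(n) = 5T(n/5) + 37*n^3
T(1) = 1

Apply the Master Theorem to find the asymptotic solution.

a=5, b=5, f(n)=37*n^3. log_5(5) = 1 < 3. Case 3: T(n) = O(n^3).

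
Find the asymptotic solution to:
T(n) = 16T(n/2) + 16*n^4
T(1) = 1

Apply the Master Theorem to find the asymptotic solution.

a=16, b=2, f(n)=16*n^4. log_2(16) = 4. Case 2: T(n) = O(n^4 log n).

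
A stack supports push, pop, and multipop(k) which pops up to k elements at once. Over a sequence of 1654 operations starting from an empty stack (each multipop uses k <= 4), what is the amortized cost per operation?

Each element is pushed exactly once and popped at most once (whether by pop or as part of a multipop). So the total number of individual pops over the whole sequence is at most the number of pushes, which is at most 1654. Total work <= 2 * 1654, hence O(1) amortized per operation.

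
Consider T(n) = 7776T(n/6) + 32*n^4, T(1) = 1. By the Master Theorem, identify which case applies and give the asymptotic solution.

a=7776, b=6, f(n)=32*n^4.
log_6(7776) = 5 > 4.
Since f(n) = O(n^4) is polynomially smaller than n^5, Case 1 applies.
T(n) = Theta(n^5).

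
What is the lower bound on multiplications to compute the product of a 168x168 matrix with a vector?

A 168x168 matrix-vector product has 168 inner products of length 168. Output depends on all 168^2 = 28224 matrix entries. At least 28224 multiplications needed.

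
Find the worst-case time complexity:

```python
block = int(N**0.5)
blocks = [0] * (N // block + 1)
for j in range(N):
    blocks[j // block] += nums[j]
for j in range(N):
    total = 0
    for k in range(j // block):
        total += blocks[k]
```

Time complexity: O(n * sqrt(n)).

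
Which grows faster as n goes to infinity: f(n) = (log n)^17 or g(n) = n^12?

g(n) = n^12 grows faster: any positive polynomial dominates any polylog.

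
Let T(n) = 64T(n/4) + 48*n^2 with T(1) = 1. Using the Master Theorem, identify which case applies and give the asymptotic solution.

a=64, b=4, f(n)=48*n^2.
log_4(64) = 3 > 2.
Since f(n) = O(n^2) is polynomially smaller than n^3, Case 1 applies.
T(n) = Theta(n^3).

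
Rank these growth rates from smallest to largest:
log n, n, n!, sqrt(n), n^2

Ordered by growth rate: log n < sqrt(n) < n < n^2 < n!.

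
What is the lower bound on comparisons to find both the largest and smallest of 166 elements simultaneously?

Pair elements first (floor(166/2) comparisons), then find max among winners and min among losers. Total: ceil(3*166/2) - 2 = 247 comparisons.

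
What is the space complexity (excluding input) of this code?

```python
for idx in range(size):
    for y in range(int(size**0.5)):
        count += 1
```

Space complexity: O(1).
Only a constant amount of auxiliary storage is used; nothing grows with n.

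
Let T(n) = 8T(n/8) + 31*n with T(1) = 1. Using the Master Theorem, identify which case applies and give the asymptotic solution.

a=8, b=8, f(n)=31*n.
log_8(8) = 1, so n^(log_b(a)) = n.
f(n) = Theta(n), so Case 2 applies.
T(n) = Theta(n log n).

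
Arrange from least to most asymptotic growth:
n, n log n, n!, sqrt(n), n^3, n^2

Ordered by growth rate: sqrt(n) < n < n log n < n^2 < n^3 < n!.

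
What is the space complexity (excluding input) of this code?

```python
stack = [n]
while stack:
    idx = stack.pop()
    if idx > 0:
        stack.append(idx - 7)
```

Space complexity: O(1).
Only a constant amount of auxiliary storage is used; nothing grows with n.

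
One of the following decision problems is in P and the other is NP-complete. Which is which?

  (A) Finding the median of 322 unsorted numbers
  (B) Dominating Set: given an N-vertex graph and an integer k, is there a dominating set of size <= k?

(A) is P: linear-time selection (median-of-medians) runs in O(n).
(B) is NP-complete: reduces from Set Cover (with k part of the input).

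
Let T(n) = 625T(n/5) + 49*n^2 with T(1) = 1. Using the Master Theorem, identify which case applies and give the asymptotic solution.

a=625, b=5, f(n)=49*n^2.
log_5(625) = 4 > 2.
Since f(n) = O(n^2) is polynomially smaller than n^4, Case 1 applies.
T(n) = Theta(n^4).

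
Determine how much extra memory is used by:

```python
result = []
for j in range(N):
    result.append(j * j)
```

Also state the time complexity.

Space complexity: O(n).
Auxiliary storage grows linearly with the input size n in the worst case.
Time complexity: O(n).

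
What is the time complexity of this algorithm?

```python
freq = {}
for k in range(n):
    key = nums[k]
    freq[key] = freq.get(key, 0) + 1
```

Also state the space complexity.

Time complexity: O(n).
Space complexity: O(n).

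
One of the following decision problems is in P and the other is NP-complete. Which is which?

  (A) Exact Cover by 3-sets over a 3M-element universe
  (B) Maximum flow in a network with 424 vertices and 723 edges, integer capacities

(A) is NP-complete: one of Karp's 21 NP-complete problems.
(B) is P: Edmonds-Karp / push-relabel run in polynomial time.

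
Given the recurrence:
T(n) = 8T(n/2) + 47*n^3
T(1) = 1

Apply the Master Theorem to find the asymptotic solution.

a=8, b=2, f(n)=47*n^3. log_2(8) = 3. Case 2: T(n) = O(n^3 log n).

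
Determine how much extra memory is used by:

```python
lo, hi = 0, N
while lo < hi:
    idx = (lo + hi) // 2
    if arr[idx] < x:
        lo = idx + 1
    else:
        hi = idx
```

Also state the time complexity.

Space complexity: O(1).
Only a constant amount of auxiliary storage is used; nothing grows with n.
Time complexity: O(log n).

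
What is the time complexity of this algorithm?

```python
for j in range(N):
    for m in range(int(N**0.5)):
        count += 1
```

Time complexity: O(n * sqrt(n)).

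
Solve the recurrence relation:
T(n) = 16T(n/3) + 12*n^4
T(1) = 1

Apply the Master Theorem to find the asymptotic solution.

a=16, b=3, f(n)=12*n^4. log_3(16) = 2.524 < 4. Case 3: T(n) = O(n^4).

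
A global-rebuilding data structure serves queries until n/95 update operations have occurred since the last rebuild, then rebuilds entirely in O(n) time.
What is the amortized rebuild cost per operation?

The O(n) rebuild is triggered by n/95 operations, so each contributes O(n)/(n/95) = O(95) = O(1) to the rebuild cost.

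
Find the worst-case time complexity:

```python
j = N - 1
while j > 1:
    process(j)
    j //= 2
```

Time complexity: O(log n).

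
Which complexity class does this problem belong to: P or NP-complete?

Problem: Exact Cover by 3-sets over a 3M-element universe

This problem is NP-complete: one of Karp's 21 NP-complete problems.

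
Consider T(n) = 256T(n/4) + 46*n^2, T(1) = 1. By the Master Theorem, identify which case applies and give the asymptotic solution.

a=256, b=4, f(n)=46*n^2.
log_4(256) = 4 > 2.
Since f(n) = O(n^2) is polynomially smaller than n^4, Case 1 applies.
T(n) = Theta(n^4).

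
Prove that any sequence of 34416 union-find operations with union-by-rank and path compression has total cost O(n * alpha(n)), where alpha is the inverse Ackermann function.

Using Tarjan's analysis with rank-based potential function. Union-by-rank keeps tree height O(log n). Path compression flattens paths during find. For n = 34416 operations, total cost is O(n * alpha(n)), effectively O(n) since alpha grows incredibly slowly.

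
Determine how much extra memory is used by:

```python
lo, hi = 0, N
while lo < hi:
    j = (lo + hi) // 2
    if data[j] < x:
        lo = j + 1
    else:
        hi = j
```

Space complexity: O(1).
Only a constant amount of auxiliary storage is used; nothing grows with n.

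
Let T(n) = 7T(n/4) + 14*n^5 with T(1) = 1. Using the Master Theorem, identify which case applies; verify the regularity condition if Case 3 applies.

a=7, b=4, f(n)=14*n^5.
log_4(7) = 1.404 < 5.
f(n) = Omega(n^(1.404+epsilon)) for some epsilon > 0, so Case 3 is the candidate.
Regularity: a*f(n/b) = 7*14*(n/4)^5 = (7/1024)*14*n^5 <= c*f(n) with c = 7/1024 < 1. Satisfied.
Case 3: T(n) = Theta(n^5).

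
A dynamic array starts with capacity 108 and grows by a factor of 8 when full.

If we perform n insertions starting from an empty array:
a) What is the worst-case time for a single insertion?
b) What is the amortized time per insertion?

(a) Worst-case single insertion: O(n) -- when the array is full at capacity c, the resize copies all c elements, and c can be Theta(n).
(b) Resizes happen at sizes 108, 864, 6912, ... Total copy cost for n insertions: 108 + 864 + ... = O(n) (geometric series with ratio 1/8). Amortized cost per insertion: O(n)/n = O(1).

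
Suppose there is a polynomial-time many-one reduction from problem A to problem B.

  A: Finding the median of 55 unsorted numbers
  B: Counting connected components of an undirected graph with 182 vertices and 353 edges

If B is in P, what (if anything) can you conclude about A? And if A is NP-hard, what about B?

A poly-time reduction A <=_p B means any A-instance can be transformed to a B-instance in poly time.
If B is in P: compose the reduction with B's poly-time algorithm to solve A in poly time, so A is in P.
If A is NP-hard: every NP problem reduces to A, which reduces to B; composing reductions, every NP problem reduces to B, so B is NP-hard.
(Here in fact A is P and B is P.)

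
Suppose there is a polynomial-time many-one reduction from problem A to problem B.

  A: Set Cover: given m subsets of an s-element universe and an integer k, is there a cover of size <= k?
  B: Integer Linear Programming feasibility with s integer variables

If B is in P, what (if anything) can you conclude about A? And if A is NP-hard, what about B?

A poly-time reduction A <=_p B means any A-instance can be transformed to a B-instance in poly time.
If B is in P: compose the reduction with B's poly-time algorithm to solve A in poly time, so A is in P.
If A is NP-hard: every NP problem reduces to A, which reduces to B; composing reductions, every NP problem reduces to B, so B is NP-hard.
(Here in fact A is NP-complete and B is NP-complete.)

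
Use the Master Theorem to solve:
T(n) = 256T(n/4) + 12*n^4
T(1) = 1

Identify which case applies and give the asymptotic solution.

a=256, b=4, f(n)=12*n^4.
log_4(256) = 4, so n^(log_b(a)) = n^4.
f(n) = Theta(n^4), so Case 2 applies.
T(n) = Theta(n^4 log n).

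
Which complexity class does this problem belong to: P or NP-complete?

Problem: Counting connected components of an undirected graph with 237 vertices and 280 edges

This problem is in P: BFS/DFS visits each vertex and edge once: O(V+E).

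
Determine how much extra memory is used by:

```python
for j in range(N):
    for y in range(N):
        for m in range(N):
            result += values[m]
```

Space complexity: O(1).
Only a constant amount of auxiliary storage is used; nothing grows with n.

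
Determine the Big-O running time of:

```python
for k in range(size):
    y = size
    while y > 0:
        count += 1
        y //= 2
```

Time complexity: O(n log n).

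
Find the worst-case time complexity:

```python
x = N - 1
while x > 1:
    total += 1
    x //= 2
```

Time complexity: O(log n).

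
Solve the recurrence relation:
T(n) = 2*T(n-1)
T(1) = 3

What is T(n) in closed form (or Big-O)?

Each step multiplies by 2. T(n) = T(1)*2^(n-1) = 3*2^(n-1).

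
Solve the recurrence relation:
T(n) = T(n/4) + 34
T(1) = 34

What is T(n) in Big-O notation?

Each step divides n by 4 and adds 34. After log_4(n) steps, T(n) = O(log n).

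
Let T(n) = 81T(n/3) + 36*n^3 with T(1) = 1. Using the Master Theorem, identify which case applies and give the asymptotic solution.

a=81, b=3, f(n)=36*n^3.
log_3(81) = 4 > 3.
Since f(n) = O(n^3) is polynomially smaller than n^4, Case 1 applies.
T(n) = Theta(n^4).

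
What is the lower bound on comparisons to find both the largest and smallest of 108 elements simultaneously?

Pair elements first (floor(108/2) comparisons), then find max among winners and min among losers. Total: ceil(3*108/2) - 2 = 160 comparisons.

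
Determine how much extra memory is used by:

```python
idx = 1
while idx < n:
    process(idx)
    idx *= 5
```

Space complexity: O(1).
Only a constant amount of auxiliary storage is used; nothing grows with n.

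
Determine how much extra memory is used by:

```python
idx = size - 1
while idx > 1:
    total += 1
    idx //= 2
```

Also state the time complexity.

Space complexity: O(1).
Only a constant amount of auxiliary storage is used; nothing grows with n.
Time complexity: O(log n).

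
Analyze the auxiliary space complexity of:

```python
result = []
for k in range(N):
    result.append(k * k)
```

Space complexity: O(n).
Auxiliary storage grows linearly with the input size n in the worst case.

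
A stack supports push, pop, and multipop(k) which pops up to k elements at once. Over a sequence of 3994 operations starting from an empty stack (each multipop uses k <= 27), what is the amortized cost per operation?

Each element is pushed exactly once and popped at most once (whether by pop or as part of a multipop). So the total number of individual pops over the whole sequence is at most the number of pushes, which is at most 3994. Total work <= 2 * 3994, hence O(1) amortized per operation.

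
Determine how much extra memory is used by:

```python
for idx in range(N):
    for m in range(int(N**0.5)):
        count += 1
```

Space complexity: O(1).
Only a constant amount of auxiliary storage is used; nothing grows with n.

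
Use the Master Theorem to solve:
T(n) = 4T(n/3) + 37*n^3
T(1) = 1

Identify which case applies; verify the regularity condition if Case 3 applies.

a=4, b=3, f(n)=37*n^3.
log_3(4) = 1.262 < 3.
f(n) = Omega(n^(1.262+epsilon)) for some epsilon > 0, so Case 3 is the candidate.
Regularity: a*f(n/b) = 4*37*(n/3)^3 = (4/27)*37*n^3 <= c*f(n) with c = 4/27 < 1. Satisfied.
Case 3: T(n) = Theta(n^3).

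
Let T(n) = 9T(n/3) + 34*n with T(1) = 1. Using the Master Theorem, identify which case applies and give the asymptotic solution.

a=9, b=3, f(n)=34*n.
log_3(9) = 2 > 1.
Since f(n) = O(n^1) is polynomially smaller than n^2, Case 1 applies.
T(n) = Theta(n^2).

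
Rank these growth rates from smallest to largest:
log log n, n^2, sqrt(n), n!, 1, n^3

Ordered by growth rate: 1 < log log n < sqrt(n) < n^2 < n^3 < n!.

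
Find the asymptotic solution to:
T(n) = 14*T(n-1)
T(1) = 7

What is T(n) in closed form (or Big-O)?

Each step multiplies by 14. T(n) = T(1)*14^(n-1) = 7*14^(n-1).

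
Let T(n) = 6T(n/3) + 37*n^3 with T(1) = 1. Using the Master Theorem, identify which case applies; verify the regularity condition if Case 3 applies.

a=6, b=3, f(n)=37*n^3.
log_3(6) = 1.631 < 3.
f(n) = Omega(n^(1.631+epsilon)) for some epsilon > 0, so Case 3 is the candidate.
Regularity: a*f(n/b) = 6*37*(n/3)^3 = (6/27)*37*n^3 <= c*f(n) with c = 6/27 < 1. Satisfied.
Case 3: T(n) = Theta(n^3).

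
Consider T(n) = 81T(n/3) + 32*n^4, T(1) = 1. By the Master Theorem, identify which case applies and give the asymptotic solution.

a=81, b=3, f(n)=32*n^4.
log_3(81) = 4, so n^(log_b(a)) = n^4.
f(n) = Theta(n^4), so Case 2 applies.
T(n) = Theta(n^4 log n).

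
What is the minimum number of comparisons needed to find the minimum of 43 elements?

Finding the minimum requires 42 comparisons, identical reasoning to finding the maximum. Each comparison eliminates one candidate.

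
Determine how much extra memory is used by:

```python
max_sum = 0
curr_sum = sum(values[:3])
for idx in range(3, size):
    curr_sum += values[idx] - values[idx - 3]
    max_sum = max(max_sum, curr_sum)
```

Space complexity: O(1).
Only a constant amount of auxiliary storage is used; nothing grows with n.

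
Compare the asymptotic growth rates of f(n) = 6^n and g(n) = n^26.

f(n) = 6^n grows faster: any exponential with base > 1 dominates every polynomial.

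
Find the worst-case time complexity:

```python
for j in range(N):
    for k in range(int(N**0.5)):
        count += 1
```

Time complexity: O(n * sqrt(n)).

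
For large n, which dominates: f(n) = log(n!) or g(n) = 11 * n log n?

f(n) = log(n!) and g(n) = 11 * n log n are Theta of each other: Stirling: log(n!) = n log n - n + O(log n) = Theta(n log n); the constant 11 doesn't change the Theta class.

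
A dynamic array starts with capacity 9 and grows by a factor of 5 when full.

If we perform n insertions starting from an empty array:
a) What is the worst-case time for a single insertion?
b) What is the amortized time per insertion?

(a) Worst-case single insertion: O(n) -- when the array is full at capacity c, the resize copies all c elements, and c can be Theta(n).
(b) Resizes happen at sizes 9, 45, 225, ... Total copy cost for n insertions: 9 + 45 + ... = O(n) (geometric series with ratio 1/5). Amortized cost per insertion: O(n)/n = O(1).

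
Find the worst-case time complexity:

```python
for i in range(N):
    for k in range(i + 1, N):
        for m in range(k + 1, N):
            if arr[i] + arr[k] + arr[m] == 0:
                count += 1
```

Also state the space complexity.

Time complexity: O(n^3).
Space complexity: O(1).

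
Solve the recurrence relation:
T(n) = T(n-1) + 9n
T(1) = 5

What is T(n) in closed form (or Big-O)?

Unrolling: T(n) = 5 + 9*(2 + 3 + ... + n) = 5 + 9*(n(n+1)/2 - 1) = O(n^2).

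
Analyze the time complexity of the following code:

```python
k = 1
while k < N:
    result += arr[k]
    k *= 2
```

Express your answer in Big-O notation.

Time complexity: O(log n).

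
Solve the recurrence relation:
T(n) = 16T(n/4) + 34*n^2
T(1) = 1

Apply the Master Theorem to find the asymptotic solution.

a=16, b=4, f(n)=34*n^2. log_4(16) = 2. Case 2: T(n) = O(n^2 log n).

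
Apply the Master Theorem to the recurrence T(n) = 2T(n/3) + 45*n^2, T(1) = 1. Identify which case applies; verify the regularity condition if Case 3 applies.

a=2, b=3, f(n)=45*n^2.
log_3(2) = 0.6309 < 2.
f(n) = Omega(n^(0.6309+epsilon)) for some epsilon > 0, so Case 3 is the candidate.
Regularity: a*f(n/b) = 2*45*(n/3)^2 = (2/9)*45*n^2 <= c*f(n) with c = 2/9 < 1. Satisfied.
Case 3: T(n) = Theta(n^2).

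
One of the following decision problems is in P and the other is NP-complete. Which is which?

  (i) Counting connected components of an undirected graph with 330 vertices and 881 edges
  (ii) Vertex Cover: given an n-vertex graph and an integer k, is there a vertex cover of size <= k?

(i) is P: BFS/DFS visits each vertex and edge once: O(V+E).
(ii) is NP-complete: one of Karp's 21 NP-complete problems (with k part of the input; for any fixed constant k it is in P).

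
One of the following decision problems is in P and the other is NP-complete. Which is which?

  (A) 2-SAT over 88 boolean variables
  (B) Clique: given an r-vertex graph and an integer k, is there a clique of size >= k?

(A) is P: 2-SAT is solvable in linear time via implication-graph SCCs.
(B) is NP-complete: complement of Independent Set / Vertex Cover (with k part of the input).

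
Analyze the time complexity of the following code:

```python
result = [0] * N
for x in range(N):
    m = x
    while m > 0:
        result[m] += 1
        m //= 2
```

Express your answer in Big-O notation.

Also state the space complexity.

Time complexity: O(n log n).
Space complexity: O(n).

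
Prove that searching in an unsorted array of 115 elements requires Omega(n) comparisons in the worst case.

An adversary can always place the target in the last position checked. Until all 115 positions are examined, the target might be in any unchecked position. Therefore 115 comparisons are necessary.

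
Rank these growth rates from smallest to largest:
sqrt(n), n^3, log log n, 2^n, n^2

Ordered by growth rate: log log n < sqrt(n) < n^2 < n^3 < 2^n.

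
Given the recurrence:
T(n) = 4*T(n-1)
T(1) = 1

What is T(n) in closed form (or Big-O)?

Each step multiplies by 4. T(n) = T(1)*4^(n-1) = 4^(n-1).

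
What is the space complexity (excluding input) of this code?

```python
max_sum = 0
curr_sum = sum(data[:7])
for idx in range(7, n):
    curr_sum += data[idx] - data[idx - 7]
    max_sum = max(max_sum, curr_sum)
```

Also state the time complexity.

Space complexity: O(1).
Only a constant amount of auxiliary storage is used; nothing grows with n.
Time complexity: O(n).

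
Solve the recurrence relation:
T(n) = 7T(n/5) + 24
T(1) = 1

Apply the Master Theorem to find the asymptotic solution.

a=7, b=5, f(n)=24. log_5(7) = 1.209. Case 1 of Master Theorem: T(n) = O(n^1.209).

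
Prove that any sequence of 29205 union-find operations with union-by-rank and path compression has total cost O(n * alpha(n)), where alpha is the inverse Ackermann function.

Using Tarjan's analysis with rank-based potential function. Union-by-rank keeps tree height O(log n). Path compression flattens paths during find. For n = 29205 operations, total cost is O(n * alpha(n)), effectively O(n) since alpha grows incredibly slowly.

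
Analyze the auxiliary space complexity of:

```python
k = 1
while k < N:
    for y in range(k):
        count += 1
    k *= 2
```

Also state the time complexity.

Space complexity: O(1).
Only a constant amount of auxiliary storage is used; nothing grows with n.
Time complexity: O(n).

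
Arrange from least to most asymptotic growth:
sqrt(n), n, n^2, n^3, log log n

Ordered by growth rate: log log n < sqrt(n) < n < n^2 < n^3.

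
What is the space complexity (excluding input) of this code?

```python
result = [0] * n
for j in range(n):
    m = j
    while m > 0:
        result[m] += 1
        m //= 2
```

Space complexity: O(n).
Auxiliary storage grows linearly with the input size n in the worst case.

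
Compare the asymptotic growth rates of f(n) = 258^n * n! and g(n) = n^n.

f(n) = 258^n * n! grows faster: by Stirling n! ~ sqrt(2 pi n)(n/e)^n, so 258^n n! / n^n ~ (258/e)^n sqrt(2 pi n) -> infinity since 258/e > 1.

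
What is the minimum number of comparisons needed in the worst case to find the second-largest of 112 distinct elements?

Lower bound: finding the max needs 112-1 comparisons. By the adversary weight-doubling argument, the max must personally win >= ceil(log_2(112)) = 7 comparisons; the 2nd-largest is among those 7 losers, needing 7-1 more comparisons. Total >= 112-1 + 7-1 = 117. A balanced knockout tournament achieves this.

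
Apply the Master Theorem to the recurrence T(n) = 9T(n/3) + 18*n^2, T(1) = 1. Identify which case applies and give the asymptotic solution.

a=9, b=3, f(n)=18*n^2.
log_3(9) = 2, so n^(log_b(a)) = n^2.
f(n) = Theta(n^2), so Case 2 applies.
T(n) = Theta(n^2 log n).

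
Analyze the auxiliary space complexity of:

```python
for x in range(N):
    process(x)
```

Space complexity: O(1).
Only a constant amount of auxiliary storage is used; nothing grows with n.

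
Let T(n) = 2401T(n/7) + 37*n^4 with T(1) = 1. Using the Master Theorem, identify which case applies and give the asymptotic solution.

a=2401, b=7, f(n)=37*n^4.
log_7(2401) = 4, so n^(log_b(a)) = n^4.
f(n) = Theta(n^4), so Case 2 applies.
T(n) = Theta(n^4 log n).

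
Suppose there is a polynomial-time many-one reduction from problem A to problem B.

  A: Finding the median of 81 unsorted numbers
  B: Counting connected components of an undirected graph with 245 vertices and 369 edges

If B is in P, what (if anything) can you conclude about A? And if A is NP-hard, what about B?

A poly-time reduction A <=_p B means any A-instance can be transformed to a B-instance in poly time.
If B is in P: compose the reduction with B's poly-time algorithm to solve A in poly time, so A is in P.
If A is NP-hard: every NP problem reduces to A, which reduces to B; composing reductions, every NP problem reduces to B, so B is NP-hard.
(Here in fact A is P and B is P.)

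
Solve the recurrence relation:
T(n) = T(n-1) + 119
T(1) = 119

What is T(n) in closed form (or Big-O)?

Unrolling: T(n) = T(n-1) + 119 = T(n-2) + 2*119 = ... = T(1) + (n-1)*119 = 119 + (n-1)*119 = 119n.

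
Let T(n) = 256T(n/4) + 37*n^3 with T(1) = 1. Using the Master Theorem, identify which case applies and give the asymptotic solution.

a=256, b=4, f(n)=37*n^3.
log_4(256) = 4 > 3.
Since f(n) = O(n^3) is polynomially smaller than n^4, Case 1 applies.
T(n) = Theta(n^4).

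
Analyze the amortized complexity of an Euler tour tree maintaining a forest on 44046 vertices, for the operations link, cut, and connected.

An Euler tour tree stores each tree's Euler tour as a balanced BST keyed by tour position. On 44046 vertices: link concatenates two tours via O(1) splits/joins of size <= 2*44046 (O(log n)); cut splits the tour at the two occurrences of the edge (O(log n)); connected compares BST roots (O(log n) to find the root). All O(log n) amortized.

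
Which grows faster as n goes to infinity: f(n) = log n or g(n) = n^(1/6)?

g(n) = n^(1/6) grows faster: any positive power of n dominates log n.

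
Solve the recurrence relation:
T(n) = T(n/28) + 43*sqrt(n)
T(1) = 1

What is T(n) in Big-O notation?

Each level contributes sqrt(n/28^k). Geometric series with ratio 1/sqrt(28) < 1 sums to O(sqrt(n)).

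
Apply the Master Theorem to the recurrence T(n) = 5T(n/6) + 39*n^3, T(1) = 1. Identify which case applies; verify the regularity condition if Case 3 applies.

a=5, b=6, f(n)=39*n^3.
log_6(5) = 0.8982 < 3.
f(n) = Omega(n^(0.8982+epsilon)) for some epsilon > 0, so Case 3 is the candidate.
Regularity: a*f(n/b) = 5*39*(n/6)^3 = (5/216)*39*n^3 <= c*f(n) with c = 5/216 < 1. Satisfied.
Case 3: T(n) = Theta(n^3).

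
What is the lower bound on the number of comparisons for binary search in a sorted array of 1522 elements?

With 1522 possible positions, we need at least ceil(log_2(1522)) = 11 comparisons. Each comparison splits the remaining candidates by at most half.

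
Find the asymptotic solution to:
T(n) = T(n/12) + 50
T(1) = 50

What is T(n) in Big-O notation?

Each step divides n by 12 and adds 50. After log_12(n) steps, T(n) = O(log n).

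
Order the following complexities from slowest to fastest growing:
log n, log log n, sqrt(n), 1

Ordered by growth rate: 1 < log log n < log n < sqrt(n).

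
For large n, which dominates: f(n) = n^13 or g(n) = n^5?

f(n) = n^13 grows faster: n^13/n^5 = n^8 -> infinity.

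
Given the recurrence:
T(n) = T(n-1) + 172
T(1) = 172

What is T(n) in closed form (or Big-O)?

Unrolling: T(n) = T(n-1) + 172 = T(n-2) + 2*172 = ... = T(1) + (n-1)*172 = 172 + (n-1)*172 = 172n.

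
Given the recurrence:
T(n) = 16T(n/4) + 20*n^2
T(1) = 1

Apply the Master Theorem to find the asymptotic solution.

a=16, b=4, f(n)=20*n^2. log_4(16) = 2. Case 2: T(n) = O(n^2 log n).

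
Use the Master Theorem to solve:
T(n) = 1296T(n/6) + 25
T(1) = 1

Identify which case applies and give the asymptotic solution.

a=1296, b=6, f(n)=25.
log_6(1296) = 4 > 0.
Since f(n) = O(n^0) is polynomially smaller than n^4, Case 1 applies.
T(n) = Theta(n^4).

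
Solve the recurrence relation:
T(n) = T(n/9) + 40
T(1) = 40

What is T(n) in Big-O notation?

Each step divides n by 9 and adds 40. After log_9(n) steps, T(n) = O(log n).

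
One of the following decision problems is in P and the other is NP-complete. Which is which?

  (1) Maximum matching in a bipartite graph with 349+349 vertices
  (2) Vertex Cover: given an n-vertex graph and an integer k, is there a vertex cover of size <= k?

(1) is P: Hopcroft-Karp runs in O(E sqrt(V)).
(2) is NP-complete: one of Karp's 21 NP-complete problems (with k part of the input; for any fixed constant k it is in P).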